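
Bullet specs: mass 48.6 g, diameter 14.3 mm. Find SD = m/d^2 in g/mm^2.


SD = m/d^2 = 48.6/14.3^2 = 0.2377 g/mm^2

0.2377 g/mm^2


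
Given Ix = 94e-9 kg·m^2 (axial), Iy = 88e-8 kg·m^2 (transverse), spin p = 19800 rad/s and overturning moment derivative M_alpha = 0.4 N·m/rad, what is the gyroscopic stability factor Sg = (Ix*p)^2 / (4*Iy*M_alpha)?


Sg = Ix^2 * p^2 / (4 * Iy * M_alpha) = (94e-9)^2 * 19800^2 / (4 * 88e-8 * 0.4) = 2.46

2.46


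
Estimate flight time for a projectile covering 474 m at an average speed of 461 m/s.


t = d/v = 474/461 = 1.028 s

1.028 s


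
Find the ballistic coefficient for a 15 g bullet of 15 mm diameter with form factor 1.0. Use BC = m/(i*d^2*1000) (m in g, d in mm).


BC = m/(i*d^2*1000) = 15/(1.0 * 15^2 * 1000) = 6.667e-05

6.667e-05


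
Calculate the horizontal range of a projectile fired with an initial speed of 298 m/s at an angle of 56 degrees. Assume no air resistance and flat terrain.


R = v0^2 * sin(2*theta) / g = 298^2 * sin(2*56°) / 9.81 = 8393 m

8393 m


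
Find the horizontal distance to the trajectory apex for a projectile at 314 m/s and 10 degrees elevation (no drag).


R = v0^2*sin(2*theta)/g = 314^2*sin(2*10°)/9.81 = 3437.49 m
apex_dist = R/2 = 3437.49/2 = 1719 m

1719 m


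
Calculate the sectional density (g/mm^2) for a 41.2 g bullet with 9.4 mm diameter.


SD = m/d^2 = 41.2/9.4^2 = 0.4663 g/mm^2

0.4663 g/mm^2


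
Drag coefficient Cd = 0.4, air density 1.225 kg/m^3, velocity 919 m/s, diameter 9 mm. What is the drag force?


A = pi*(d/2)^2 = pi*(9/2000)^2 = 6.36173e-05 m^2
Fd = 0.5*Cd*rho*A*v^2 = 0.5*0.4*1.225*6.36173e-05*919^2 = 13.16 N

13.16 N


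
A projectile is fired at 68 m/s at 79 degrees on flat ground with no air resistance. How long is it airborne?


T = 2*v0*sin(theta)/g = 2*68*sin(79°)/9.81 = 13.61 s

13.61 s


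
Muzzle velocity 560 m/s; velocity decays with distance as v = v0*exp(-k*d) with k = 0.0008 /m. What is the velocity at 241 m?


v = v0*exp(-k*d) = 560*exp(-0.0008*241) = 461.8 m/s

461.8 m/s


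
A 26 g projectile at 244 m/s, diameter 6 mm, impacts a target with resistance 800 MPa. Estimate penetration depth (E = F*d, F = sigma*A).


A = pi*(d/2)^2 = pi*(6/2)^2 = 28.2743 mm^2
E = 0.5*m*v^2 = 0.5*0.026*244^2 = 773.968 J
depth = E/(sigma*A) = 773.968 J / (800 MPa * 28.2743 mm^2) = 773.968/(800 * 28.2743) m = 0.0342169 m ≈ 34.22 mm

34.22 mm


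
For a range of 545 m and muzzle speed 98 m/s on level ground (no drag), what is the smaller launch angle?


sin(2*theta) = R*g/v0^2 = 545*9.81/98^2 = 0.55669, theta = arcsin(0.55669)/2 = 16.91°

16.91 degrees


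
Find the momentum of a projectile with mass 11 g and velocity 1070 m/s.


p = m*v = 0.011*1070 = 11.77 kg·m/s

11.77 kg·m/s


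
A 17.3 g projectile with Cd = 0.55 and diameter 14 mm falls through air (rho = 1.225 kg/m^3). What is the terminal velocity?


A = pi*(d/2)^2 = pi*(14/2000)^2 = 1.53938e-04 m^2
vt = sqrt(2mg/(Cd*rho*A)) = sqrt(2*0.0173*9.81/(0.55 * 1.225 * 1.53938e-04)) = 57.21 m/s

57.21 m/s


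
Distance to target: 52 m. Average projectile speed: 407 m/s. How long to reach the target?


t = d/v = 52/407 = 0.1278 s

0.1278 s


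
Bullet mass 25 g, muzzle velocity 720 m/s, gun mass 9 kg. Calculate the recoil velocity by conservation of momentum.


v_recoil = m_p * v_p / m_gun = 0.025 * 720 / 9 = 2 m/s

2 m/s


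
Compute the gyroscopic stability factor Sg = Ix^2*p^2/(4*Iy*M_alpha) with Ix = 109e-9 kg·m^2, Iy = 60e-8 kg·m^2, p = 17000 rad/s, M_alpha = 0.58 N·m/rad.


Sg = Ix^2 * p^2 / (4 * Iy * M_alpha) = (109e-9)^2 * 17000^2 / (4 * 60e-8 * 0.58) = 2.467

2.467


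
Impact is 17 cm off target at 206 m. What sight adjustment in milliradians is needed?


1 mrad subtends 1 cm per 10 m of range, so adj = error_cm / (dist_m / 10) = 17 / (206/10) = 0.8252 mrad

0.8252 mrad


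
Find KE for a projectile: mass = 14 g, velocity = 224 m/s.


E = 0.5*m*v^2 = 0.5*0.014*224^2 = 351.2 J

351.2 J


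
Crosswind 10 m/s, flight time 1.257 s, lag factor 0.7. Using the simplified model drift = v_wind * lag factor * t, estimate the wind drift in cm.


drift = v_wind * lag * t = 10 * 0.7 * 1.257 = 8.799 m ≈ 879.9 cm

879.9 cm


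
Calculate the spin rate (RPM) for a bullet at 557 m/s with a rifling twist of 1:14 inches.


twist_m = 14*0.0254 = 0.3556 m
spin = v/twist = 557/0.3556 = 1566.367 rev/s
RPM = spin*60 = 1566.367*60 ≈ 93982 RPM

93982 RPM


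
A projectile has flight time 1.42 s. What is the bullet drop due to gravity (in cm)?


drop = 0.5*g*t^2 = 0.5*9.81*1.42^2 = 9.89044 m ≈ 989 cm

989 cm


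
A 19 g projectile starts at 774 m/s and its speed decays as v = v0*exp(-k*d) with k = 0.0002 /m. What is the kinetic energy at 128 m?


v = v0*exp(-k*d) = 774*exp(-0.0002*128) = 754.437 m/s
E = 0.5*m*v^2 = 0.5*0.019*754.437^2 = 5407 J

5407 J


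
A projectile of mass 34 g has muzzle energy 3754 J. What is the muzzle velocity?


v = sqrt(2*E/m) = sqrt(2*3754/0.034) = 469.9 m/s

469.9 m/s


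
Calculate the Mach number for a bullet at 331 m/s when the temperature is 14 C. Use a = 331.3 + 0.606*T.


a = 331.3 + 0.606*(14) = 339.784 m/s
M = v/a = 331/339.784 = 0.9741

0.9741


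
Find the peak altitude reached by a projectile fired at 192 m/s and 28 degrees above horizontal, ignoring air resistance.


H = (v0*sin(theta))^2 / (2g) = (192*sin(28°))^2 / (2*9.81) = 414.1 m

414.1 m


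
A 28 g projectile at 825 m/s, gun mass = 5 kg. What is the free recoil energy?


v_r = m_p*v_p/m_gun = 0.028*825/5 = 4.62 m/s, E_r = 0.5*m_gun*v_r^2 = 0.5*5*4.62^2 = 53.36 J

53.36 J


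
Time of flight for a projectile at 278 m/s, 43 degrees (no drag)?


T = 2*v0*sin(theta)/g = 2*278*sin(43°)/9.81 = 38.65 s

38.65 s


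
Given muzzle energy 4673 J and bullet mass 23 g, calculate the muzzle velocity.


v = sqrt(2*E/m) = sqrt(2*4673/0.023) = 637.5 m/s

637.5 m/s


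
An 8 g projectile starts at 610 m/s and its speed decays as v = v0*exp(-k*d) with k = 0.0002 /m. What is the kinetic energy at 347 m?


v = v0*exp(-k*d) = 610*exp(-0.0002*347) = 569.102 m/s
E = 0.5*m*v^2 = 0.5*0.008*569.102^2 = 1296 J

1296 J


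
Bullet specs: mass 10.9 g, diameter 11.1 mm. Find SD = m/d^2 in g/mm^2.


SD = m/d^2 = 10.9/11.1^2 = 0.08847 g/mm^2

0.08847 g/mm^2


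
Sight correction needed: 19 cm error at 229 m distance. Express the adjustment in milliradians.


1 mrad subtends 1 cm per 10 m of range, so adj = error_cm / (dist_m / 10) = 19 / (229/10) = 0.8297 mrad

0.8297 mrad


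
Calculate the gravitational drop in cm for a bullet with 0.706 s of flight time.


drop = 0.5*g*t^2 = 0.5*9.81*0.706^2 = 2.44483 m ≈ 244.5 cm

244.5 cm


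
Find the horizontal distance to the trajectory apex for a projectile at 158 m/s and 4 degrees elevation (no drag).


R = v0^2*sin(2*theta)/g = 158^2*sin(2*4°)/9.81 = 354.161 m
apex_dist = R/2 = 354.161/2 = 177.1 m

177.1 m


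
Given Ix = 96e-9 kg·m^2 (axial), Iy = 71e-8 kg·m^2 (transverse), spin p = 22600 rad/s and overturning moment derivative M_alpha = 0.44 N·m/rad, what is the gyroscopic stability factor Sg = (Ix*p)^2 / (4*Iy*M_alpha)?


Sg = Ix^2 * p^2 / (4 * Iy * M_alpha) = (96e-9)^2 * 22600^2 / (4 * 71e-8 * 0.44) = 3.767

3.767


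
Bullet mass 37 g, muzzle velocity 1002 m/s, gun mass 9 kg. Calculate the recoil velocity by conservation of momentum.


v_recoil = m_p * v_p / m_gun = 0.037 * 1002 / 9 = 4.119 m/s

4.119 m/s


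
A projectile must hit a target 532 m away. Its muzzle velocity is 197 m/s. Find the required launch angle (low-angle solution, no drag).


sin(2*theta) = R*g/v0^2 = 532*9.81/197^2 = 0.134477, theta = arcsin(0.134477)/2 = 3.864°

3.864 degrees


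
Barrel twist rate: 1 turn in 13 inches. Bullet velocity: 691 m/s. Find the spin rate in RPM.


twist_m = 13*0.0254 = 0.3302 m
spin = v/twist = 691/0.3302 = 2092.671 rev/s
RPM = spin*60 = 2092.671*60 ≈ 125560 RPM

125560 RPM


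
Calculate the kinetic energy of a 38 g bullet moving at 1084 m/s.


E = 0.5*m*v^2 = 0.5*0.038*1084^2 = 22326 J

22326 J


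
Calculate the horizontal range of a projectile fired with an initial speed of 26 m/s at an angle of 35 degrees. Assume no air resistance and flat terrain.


R = v0^2 * sin(2*theta) / g = 26^2 * sin(2*35°) / 9.81 = 64.75 m

64.75 m


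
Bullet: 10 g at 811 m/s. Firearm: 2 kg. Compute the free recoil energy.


v_r = m_p*v_p/m_gun = 0.01*811/2 = 4.055 m/s, E_r = 0.5*m_gun*v_r^2 = 0.5*2*4.055^2 = 16.44 J

16.44 J


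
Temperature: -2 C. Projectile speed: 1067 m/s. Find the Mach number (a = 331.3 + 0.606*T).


a = 331.3 + 0.606*(-2) = 330.088 m/s
M = v/a = 1067/330.088 = 3.232

3.232


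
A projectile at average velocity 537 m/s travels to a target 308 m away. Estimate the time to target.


t = d/v = 308/537 = 0.5736 s

0.5736 s


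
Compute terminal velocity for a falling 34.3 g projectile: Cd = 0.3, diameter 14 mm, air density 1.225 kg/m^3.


A = pi*(d/2)^2 = pi*(14/2000)^2 = 1.53938e-04 m^2
vt = sqrt(2mg/(Cd*rho*A)) = sqrt(2*0.0343*9.81/(0.3 * 1.225 * 1.53938e-04)) = 109.1 m/s

109.1 m/s


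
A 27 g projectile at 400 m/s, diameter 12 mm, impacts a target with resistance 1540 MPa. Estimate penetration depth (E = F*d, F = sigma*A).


A = pi*(d/2)^2 = pi*(12/2)^2 = 113.097 mm^2
E = 0.5*m*v^2 = 0.5*0.027*400^2 = 2160 J
depth = E/(sigma*A) = 2160 J / (1540 MPa * 113.097 mm^2) = 2160/(1540 * 113.097) m = 0.0124017 m ≈ 12.4 mm

12.4 mm


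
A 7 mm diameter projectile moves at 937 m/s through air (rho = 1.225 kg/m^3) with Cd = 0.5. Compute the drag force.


A = pi*(d/2)^2 = pi*(7/2000)^2 = 3.84845e-05 m^2
Fd = 0.5*Cd*rho*A*v^2 = 0.5*0.5*1.225*3.84845e-05*937^2 = 10.35 N

10.35 N


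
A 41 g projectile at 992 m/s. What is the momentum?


p = m*v = 0.041*992 = 40.67 kg·m/s

40.67 kg·m/s


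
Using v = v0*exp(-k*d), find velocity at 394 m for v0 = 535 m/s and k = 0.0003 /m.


v = v0*exp(-k*d) = 535*exp(-0.0003*394) = 475.4 m/s

475.4 m/s


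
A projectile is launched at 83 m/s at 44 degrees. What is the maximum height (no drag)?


H = (v0*sin(theta))^2 / (2g) = (83*sin(44°))^2 / (2*9.81) = 169.4 m

169.4 m


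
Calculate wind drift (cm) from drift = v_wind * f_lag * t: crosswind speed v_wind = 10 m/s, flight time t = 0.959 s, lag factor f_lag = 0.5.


drift = v_wind * lag * t = 10 * 0.5 * 0.959 = 4.795 m ≈ 479.5 cm

479.5 cm


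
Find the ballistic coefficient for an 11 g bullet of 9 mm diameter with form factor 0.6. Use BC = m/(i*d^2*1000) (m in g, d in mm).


BC = m/(i*d^2*1000) = 11/(0.6 * 9^2 * 1000) = 0.0002263

0.0002263


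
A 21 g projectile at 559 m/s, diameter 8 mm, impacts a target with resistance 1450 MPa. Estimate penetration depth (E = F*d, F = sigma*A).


A = pi*(d/2)^2 = pi*(8/2)^2 = 50.2655 mm^2
E = 0.5*m*v^2 = 0.5*0.021*559^2 = 3281.05 J
depth = E/(sigma*A) = 3281.05 J / (1450 MPa * 50.2655 mm^2) = 3281.05/(1450 * 50.2655) m = 0.0450168 m ≈ 45.02 mm

45.02 mm


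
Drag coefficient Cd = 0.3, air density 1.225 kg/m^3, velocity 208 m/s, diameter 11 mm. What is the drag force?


A = pi*(d/2)^2 = pi*(11/2000)^2 = 9.50332e-05 m^2
Fd = 0.5*Cd*rho*A*v^2 = 0.5*0.3*1.225*9.50332e-05*208^2 = 0.7555 N

0.7555 N


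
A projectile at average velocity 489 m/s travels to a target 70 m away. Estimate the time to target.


t = d/v = 70/489 = 0.1431 s

0.1431 s


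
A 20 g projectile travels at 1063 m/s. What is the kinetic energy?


E = 0.5*m*v^2 = 0.5*0.02*1063^2 = 11300 J

11300 J


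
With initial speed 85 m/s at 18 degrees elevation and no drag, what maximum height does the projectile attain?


H = (v0*sin(theta))^2 / (2g) = (85*sin(18°))^2 / (2*9.81) = 35.16 m

35.16 m


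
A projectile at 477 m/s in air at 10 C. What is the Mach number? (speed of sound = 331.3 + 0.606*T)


a = 331.3 + 0.606*(10) = 337.36 m/s
M = v/a = 477/337.36 = 1.414

1.414


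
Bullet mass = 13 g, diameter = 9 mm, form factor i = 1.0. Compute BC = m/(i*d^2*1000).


BC = m/(i*d^2*1000) = 13/(1.0 * 9^2 * 1000) = 0.0001605

0.0001605


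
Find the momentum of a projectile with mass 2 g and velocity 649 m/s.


p = m*v = 0.002*649 = 1.298 kg·m/s

1.298 kg·m/s


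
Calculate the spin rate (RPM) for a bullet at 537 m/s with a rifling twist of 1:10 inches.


twist_m = 10*0.0254 = 0.254 m
spin = v/twist = 537/0.254 = 2114.173 rev/s
RPM = spin*60 = 2114.173*60 ≈ 126850 RPM

126850 RPM


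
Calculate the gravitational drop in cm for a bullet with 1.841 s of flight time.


drop = 0.5*g*t^2 = 0.5*9.81*1.841^2 = 16.6244 m ≈ 1662 cm

1662 cm


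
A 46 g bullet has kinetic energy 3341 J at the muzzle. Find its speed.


v = sqrt(2*E/m) = sqrt(2*3341/0.046) = 381.1 m/s

381.1 m/s


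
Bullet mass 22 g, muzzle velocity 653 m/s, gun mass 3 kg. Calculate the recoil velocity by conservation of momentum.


v_recoil = m_p * v_p / m_gun = 0.022 * 653 / 3 = 4.789 m/s

4.789 m/s


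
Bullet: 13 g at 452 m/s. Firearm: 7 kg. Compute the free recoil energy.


v_r = m_p*v_p/m_gun = 0.013*452/7 = 0.839429 m/s, E_r = 0.5*m_gun*v_r^2 = 0.5*7*0.839429^2 = 2.466 J

2.466 J


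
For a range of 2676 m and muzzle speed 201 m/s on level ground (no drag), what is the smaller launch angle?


sin(2*theta) = R*g/v0^2 = 2676*9.81/201^2 = 0.649775, theta = arcsin(0.649775)/2 = 20.26°

20.26 degrees


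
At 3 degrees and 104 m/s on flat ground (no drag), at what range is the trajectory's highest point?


R = v0^2*sin(2*theta)/g = 104^2*sin(2*3°)/9.81 = 115.248 m
apex_dist = R/2 = 115.248/2 = 57.62 m

57.62 m


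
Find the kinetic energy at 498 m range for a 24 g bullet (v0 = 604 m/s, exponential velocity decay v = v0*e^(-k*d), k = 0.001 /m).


v = v0*exp(-k*d) = 604*exp(-0.001*498) = 367.078 m/s
E = 0.5*m*v^2 = 0.5*0.024*367.078^2 = 1617 J

1617 J


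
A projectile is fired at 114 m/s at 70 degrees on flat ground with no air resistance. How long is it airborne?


T = 2*v0*sin(theta)/g = 2*114*sin(70°)/9.81 = 21.84 s

21.84 s


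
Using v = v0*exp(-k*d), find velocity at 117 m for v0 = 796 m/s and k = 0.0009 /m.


v = v0*exp(-k*d) = 796*exp(-0.0009*117) = 716.4 m/s

716.4 m/s


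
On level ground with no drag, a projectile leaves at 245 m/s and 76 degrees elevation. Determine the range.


R = v0^2 * sin(2*theta) / g = 245^2 * sin(2*76°) / 9.81 = 2873 m

2873 m


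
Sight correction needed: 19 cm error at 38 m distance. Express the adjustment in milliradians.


1 mrad subtends 1 cm per 10 m of range, so adj = error_cm / (dist_m / 10) = 19 / (38/10) = 5 mrad

5 mrad


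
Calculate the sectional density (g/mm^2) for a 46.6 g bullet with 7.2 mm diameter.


SD = m/d^2 = 46.6/7.2^2 = 0.8989 g/mm^2

0.8989 g/mm^2


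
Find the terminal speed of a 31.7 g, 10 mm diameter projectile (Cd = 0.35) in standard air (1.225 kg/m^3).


A = pi*(d/2)^2 = pi*(10/2000)^2 = 7.85398e-05 m^2
vt = sqrt(2mg/(Cd*rho*A)) = sqrt(2*0.0317*9.81/(0.35 * 1.225 * 7.85398e-05)) = 135.9 m/s

135.9 m/s


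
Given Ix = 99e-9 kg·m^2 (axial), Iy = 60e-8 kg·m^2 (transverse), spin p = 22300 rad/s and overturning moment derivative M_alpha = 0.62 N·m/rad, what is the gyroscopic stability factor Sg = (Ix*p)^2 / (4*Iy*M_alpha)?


Sg = Ix^2 * p^2 / (4 * Iy * M_alpha) = (99e-9)^2 * 22300^2 / (4 * 60e-8 * 0.62) = 3.275

3.275


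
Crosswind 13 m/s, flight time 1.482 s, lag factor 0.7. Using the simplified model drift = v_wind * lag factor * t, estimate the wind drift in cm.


drift = v_wind * lag * t = 13 * 0.7 * 1.482 = 13.4862 m ≈ 1349 cm

1349 cm


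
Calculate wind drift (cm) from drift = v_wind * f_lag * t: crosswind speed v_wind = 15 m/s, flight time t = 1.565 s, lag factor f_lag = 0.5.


drift = v_wind * lag * t = 15 * 0.5 * 1.565 = 11.7375 m ≈ 1174 cm

1174 cm


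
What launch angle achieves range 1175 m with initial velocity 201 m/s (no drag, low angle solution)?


sin(2*theta) = R*g/v0^2 = 1175*9.81/201^2 = 0.285309, theta = arcsin(0.285309)/2 = 8.289°

8.289 degrees


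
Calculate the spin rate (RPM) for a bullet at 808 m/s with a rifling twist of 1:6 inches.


twist_m = 6*0.0254 = 0.1524 m
spin = v/twist = 808/0.1524 = 5301.837 rev/s
RPM = spin*60 = 5301.837*60 ≈ 318110 RPM

318110 RPM


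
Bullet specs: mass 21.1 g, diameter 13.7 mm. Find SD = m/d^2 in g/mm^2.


SD = m/d^2 = 21.1/13.7^2 = 0.1124 g/mm^2

0.1124 g/mm^2


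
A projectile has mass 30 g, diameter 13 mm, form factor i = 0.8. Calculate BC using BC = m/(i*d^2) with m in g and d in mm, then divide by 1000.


BC = m/(i*d^2*1000) = 30/(0.8 * 13^2 * 1000) = 0.0002219

0.0002219


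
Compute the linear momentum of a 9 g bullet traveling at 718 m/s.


p = m*v = 0.009*718 = 6.462 kg·m/s

6.462 kg·m/s


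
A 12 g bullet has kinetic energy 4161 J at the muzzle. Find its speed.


v = sqrt(2*E/m) = sqrt(2*4161/0.012) = 832.8 m/s

832.8 m/s


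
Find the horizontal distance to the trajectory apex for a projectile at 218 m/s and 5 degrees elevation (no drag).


R = v0^2*sin(2*theta)/g = 218^2*sin(2*5°)/9.81 = 841.229 m
apex_dist = R/2 = 841.229/2 = 420.6 m

420.6 m


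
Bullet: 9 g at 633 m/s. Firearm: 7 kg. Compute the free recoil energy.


v_r = m_p*v_p/m_gun = 0.009*633/7 = 0.813857 m/s, E_r = 0.5*m_gun*v_r^2 = 0.5*7*0.813857^2 = 2.318 J

2.318 J


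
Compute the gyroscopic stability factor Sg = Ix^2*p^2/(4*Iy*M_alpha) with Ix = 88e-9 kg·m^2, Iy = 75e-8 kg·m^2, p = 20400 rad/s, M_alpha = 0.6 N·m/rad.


Sg = Ix^2 * p^2 / (4 * Iy * M_alpha) = (88e-9)^2 * 20400^2 / (4 * 75e-8 * 0.6) = 1.79

1.79


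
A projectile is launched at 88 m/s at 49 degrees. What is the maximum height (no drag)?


H = (v0*sin(theta))^2 / (2g) = (88*sin(49°))^2 / (2*9.81) = 224.8 m

224.8 m


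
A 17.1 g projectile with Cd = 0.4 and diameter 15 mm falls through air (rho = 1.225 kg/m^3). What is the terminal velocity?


A = pi*(d/2)^2 = pi*(15/2000)^2 = 1.76715e-04 m^2
vt = sqrt(2mg/(Cd*rho*A)) = sqrt(2*0.0171*9.81/(0.4 * 1.225 * 1.76715e-04)) = 62.25 m/s

62.25 m/s


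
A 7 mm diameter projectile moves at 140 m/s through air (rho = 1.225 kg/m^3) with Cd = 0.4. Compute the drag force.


A = pi*(d/2)^2 = pi*(7/2000)^2 = 3.84845e-05 m^2
Fd = 0.5*Cd*rho*A*v^2 = 0.5*0.4*1.225*3.84845e-05*140^2 = 0.1848 N

0.1848 N


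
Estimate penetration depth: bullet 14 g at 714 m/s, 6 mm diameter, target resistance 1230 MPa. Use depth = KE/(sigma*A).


A = pi*(d/2)^2 = pi*(6/2)^2 = 28.2743 mm^2
E = 0.5*m*v^2 = 0.5*0.014*714^2 = 3568.57 J
depth = E/(sigma*A) = 3568.57 J / (1230 MPa * 28.2743 mm^2) = 3568.57/(1230 * 28.2743) m = 0.102612 m ≈ 102.6 mm

102.6 mm


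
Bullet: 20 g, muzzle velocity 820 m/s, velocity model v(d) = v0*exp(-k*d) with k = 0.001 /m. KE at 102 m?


v = v0*exp(-k*d) = 820*exp(-0.001*102) = 740.484 m/s
E = 0.5*m*v^2 = 0.5*0.02*740.484^2 = 5483 J

5483 J


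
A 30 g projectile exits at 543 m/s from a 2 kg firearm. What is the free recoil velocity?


v_recoil = m_p * v_p / m_gun = 0.03 * 543 / 2 = 8.145 m/s

8.145 m/s


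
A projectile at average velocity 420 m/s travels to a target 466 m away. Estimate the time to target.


t = d/v = 466/420 = 1.11 s

1.11 s


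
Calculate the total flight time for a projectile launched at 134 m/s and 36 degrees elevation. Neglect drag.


T = 2*v0*sin(theta)/g = 2*134*sin(36°)/9.81 = 16.06 s

16.06 s


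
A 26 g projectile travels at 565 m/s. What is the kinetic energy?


E = 0.5*m*v^2 = 0.5*0.026*565^2 = 4150 J

4150 J


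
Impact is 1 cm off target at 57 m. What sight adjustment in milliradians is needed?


1 mrad subtends 1 cm per 10 m of range, so adj = error_cm / (dist_m / 10) = 1 / (57/10) = 0.1754 mrad

0.1754 mrad


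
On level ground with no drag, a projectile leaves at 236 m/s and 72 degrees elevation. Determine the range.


R = v0^2 * sin(2*theta) / g = 236^2 * sin(2*72°) / 9.81 = 3337 m

3337 m


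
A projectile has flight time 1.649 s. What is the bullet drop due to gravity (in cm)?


drop = 0.5*g*t^2 = 0.5*9.81*1.649^2 = 13.3377 m ≈ 1334 cm

1334 cm


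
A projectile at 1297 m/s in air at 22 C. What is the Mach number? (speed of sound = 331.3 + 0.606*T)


a = 331.3 + 0.606*(22) = 344.632 m/s
M = v/a = 1297/344.632 = 3.763

3.763


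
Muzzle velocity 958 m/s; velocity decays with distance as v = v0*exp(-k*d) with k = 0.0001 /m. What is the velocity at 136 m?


v = v0*exp(-k*d) = 958*exp(-0.0001*136) = 945.1 m/s

945.1 m/s


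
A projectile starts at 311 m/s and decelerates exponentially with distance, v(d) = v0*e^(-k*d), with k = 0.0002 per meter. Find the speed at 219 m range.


v = v0*exp(-k*d) = 311*exp(-0.0002*219) = 297.7 m/s

297.7 m/s


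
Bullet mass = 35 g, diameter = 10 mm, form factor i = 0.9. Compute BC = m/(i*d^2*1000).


BC = m/(i*d^2*1000) = 35/(0.9 * 10^2 * 1000) = 0.0003889

0.0003889


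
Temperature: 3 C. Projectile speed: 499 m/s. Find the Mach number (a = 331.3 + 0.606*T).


a = 331.3 + 0.606*(3) = 333.118 m/s
M = v/a = 499/333.118 = 1.498

1.498


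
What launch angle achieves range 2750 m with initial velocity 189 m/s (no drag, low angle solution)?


sin(2*theta) = R*g/v0^2 = 2750*9.81/189^2 = 0.755228, theta = arcsin(0.755228)/2 = 24.52°

24.52 degrees


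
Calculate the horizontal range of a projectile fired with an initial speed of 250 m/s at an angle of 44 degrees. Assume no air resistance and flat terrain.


R = v0^2 * sin(2*theta) / g = 250^2 * sin(2*44°) / 9.81 = 6367 m

6367 m


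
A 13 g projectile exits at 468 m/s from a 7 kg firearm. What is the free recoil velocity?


v_recoil = m_p * v_p / m_gun = 0.013 * 468 / 7 = 0.8691 m/s

0.8691 m/s


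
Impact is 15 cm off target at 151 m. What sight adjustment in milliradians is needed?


1 mrad subtends 1 cm per 10 m of range, so adj = error_cm / (dist_m / 10) = 15 / (151/10) = 0.9934 mrad

0.9934 mrad


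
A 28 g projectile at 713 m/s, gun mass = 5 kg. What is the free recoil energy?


v_r = m_p*v_p/m_gun = 0.028*713/5 = 3.9928 m/s, E_r = 0.5*m_gun*v_r^2 = 0.5*5*3.9928^2 = 39.86 J

39.86 J


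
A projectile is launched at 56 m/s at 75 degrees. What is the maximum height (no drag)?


H = (v0*sin(theta))^2 / (2g) = (56*sin(75°))^2 / (2*9.81) = 149.1 m

149.1 m


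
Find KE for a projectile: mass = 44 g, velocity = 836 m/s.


E = 0.5*m*v^2 = 0.5*0.044*836^2 = 15376 J

15376 J


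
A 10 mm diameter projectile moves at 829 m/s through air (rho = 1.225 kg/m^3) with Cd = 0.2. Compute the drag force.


A = pi*(d/2)^2 = pi*(10/2000)^2 = 7.85398e-05 m^2
Fd = 0.5*Cd*rho*A*v^2 = 0.5*0.2*1.225*7.85398e-05*829^2 = 6.612 N

6.612 N


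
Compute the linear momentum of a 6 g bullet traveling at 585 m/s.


p = m*v = 0.006*585 = 3.51 kg·m/s

3.51 kg·m/s


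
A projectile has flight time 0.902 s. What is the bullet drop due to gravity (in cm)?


drop = 0.5*g*t^2 = 0.5*9.81*0.902^2 = 3.99073 m ≈ 399.1 cm

399.1 cm


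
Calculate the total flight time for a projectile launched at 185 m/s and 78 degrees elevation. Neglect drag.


T = 2*v0*sin(theta)/g = 2*185*sin(78°)/9.81 = 36.89 s

36.89 s


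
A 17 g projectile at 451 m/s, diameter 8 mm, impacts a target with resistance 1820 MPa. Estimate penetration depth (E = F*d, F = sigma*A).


A = pi*(d/2)^2 = pi*(8/2)^2 = 50.2655 mm^2
E = 0.5*m*v^2 = 0.5*0.017*451^2 = 1728.91 J
depth = E/(sigma*A) = 1728.91 J / (1820 MPa * 50.2655 mm^2) = 1728.91/(1820 * 50.2655) m = 0.0188986 m ≈ 18.9 mm

18.9 mm


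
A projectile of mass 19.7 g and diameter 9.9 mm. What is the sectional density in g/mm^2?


SD = m/d^2 = 19.7/9.9^2 = 0.201 g/mm^2

0.201 g/mm^2


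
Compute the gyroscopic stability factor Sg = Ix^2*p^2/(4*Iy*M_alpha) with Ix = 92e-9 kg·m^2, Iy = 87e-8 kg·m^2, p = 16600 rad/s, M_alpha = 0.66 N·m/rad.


Sg = Ix^2 * p^2 / (4 * Iy * M_alpha) = (92e-9)^2 * 16600^2 / (4 * 87e-8 * 0.66) = 1.015

1.015


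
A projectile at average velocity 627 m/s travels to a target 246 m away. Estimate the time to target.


t = d/v = 246/627 = 0.3923 s

0.3923 s


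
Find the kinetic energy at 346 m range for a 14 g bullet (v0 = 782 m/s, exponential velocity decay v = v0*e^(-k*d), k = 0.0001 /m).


v = v0*exp(-k*d) = 782*exp(-0.0001*346) = 755.406 m/s
E = 0.5*m*v^2 = 0.5*0.014*755.406^2 = 3994 J

3994 J


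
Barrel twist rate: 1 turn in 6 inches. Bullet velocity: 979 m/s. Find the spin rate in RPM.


twist_m = 6*0.0254 = 0.1524 m
spin = v/twist = 979/0.1524 = 6423.885 rev/s
RPM = spin*60 = 6423.885*60 ≈ 385433 RPM

385433 RPM


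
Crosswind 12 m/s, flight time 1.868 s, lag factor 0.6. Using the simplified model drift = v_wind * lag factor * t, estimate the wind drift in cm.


drift = v_wind * lag * t = 12 * 0.6 * 1.868 = 13.4496 m ≈ 1345 cm

1345 cm


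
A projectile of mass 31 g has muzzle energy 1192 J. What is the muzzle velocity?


v = sqrt(2*E/m) = sqrt(2*1192/0.031) = 277.3 m/s

277.3 m/s


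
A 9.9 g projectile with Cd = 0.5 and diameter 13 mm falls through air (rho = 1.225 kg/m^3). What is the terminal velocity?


A = pi*(d/2)^2 = pi*(13/2000)^2 = 1.32732e-04 m^2
vt = sqrt(2mg/(Cd*rho*A)) = sqrt(2*0.0099*9.81/(0.5 * 1.225 * 1.32732e-04)) = 48.88 m/s

48.88 m/s


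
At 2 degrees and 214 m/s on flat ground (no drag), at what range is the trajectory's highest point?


R = v0^2*sin(2*theta)/g = 214^2*sin(2*2°)/9.81 = 325.644 m
apex_dist = R/2 = 325.644/2 = 162.8 m

162.8 m


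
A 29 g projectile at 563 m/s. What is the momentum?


p = m*v = 0.029*563 = 16.33 kg·m/s

16.33 kg·m/s


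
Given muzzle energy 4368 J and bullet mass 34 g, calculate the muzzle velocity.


v = sqrt(2*E/m) = sqrt(2*4368/0.034) = 506.9 m/s

506.9 m/s


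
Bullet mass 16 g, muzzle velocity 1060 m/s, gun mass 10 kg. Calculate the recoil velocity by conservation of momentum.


v_recoil = m_p * v_p / m_gun = 0.016 * 1060 / 10 = 1.696 m/s

1.696 m/s


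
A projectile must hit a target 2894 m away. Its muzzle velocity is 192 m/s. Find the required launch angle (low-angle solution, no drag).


sin(2*theta) = R*g/v0^2 = 2894*9.81/192^2 = 0.770132, theta = arcsin(0.770132)/2 = 25.18°

25.18 degrees


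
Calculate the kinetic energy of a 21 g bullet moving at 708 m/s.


E = 0.5*m*v^2 = 0.5*0.021*708^2 = 5263 J

5263 J


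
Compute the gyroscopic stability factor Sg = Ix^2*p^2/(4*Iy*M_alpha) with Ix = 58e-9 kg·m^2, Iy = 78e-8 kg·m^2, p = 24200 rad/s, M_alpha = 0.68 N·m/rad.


Sg = Ix^2 * p^2 / (4 * Iy * M_alpha) = (58e-9)^2 * 24200^2 / (4 * 78e-8 * 0.68) = 0.9286

0.9286


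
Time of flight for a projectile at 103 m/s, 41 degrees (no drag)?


T = 2*v0*sin(theta)/g = 2*103*sin(41°)/9.81 = 13.78 s

13.78 s


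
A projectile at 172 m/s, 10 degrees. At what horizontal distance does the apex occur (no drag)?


R = v0^2*sin(2*theta)/g = 172^2*sin(2*10°)/9.81 = 1031.43 m
apex_dist = R/2 = 1031.43/2 = 515.7 m

515.7 m


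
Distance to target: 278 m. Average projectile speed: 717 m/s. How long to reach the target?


t = d/v = 278/717 = 0.3877 s

0.3877 s


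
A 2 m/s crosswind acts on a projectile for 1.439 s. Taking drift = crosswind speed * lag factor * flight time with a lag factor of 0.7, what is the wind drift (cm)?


drift = v_wind * lag * t = 2 * 0.7 * 1.439 = 2.0146 m ≈ 201.5 cm

201.5 cm


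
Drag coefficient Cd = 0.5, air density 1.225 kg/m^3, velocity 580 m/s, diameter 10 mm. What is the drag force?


A = pi*(d/2)^2 = pi*(10/2000)^2 = 7.85398e-05 m^2
Fd = 0.5*Cd*rho*A*v^2 = 0.5*0.5*1.225*7.85398e-05*580^2 = 8.091 N

8.091 N


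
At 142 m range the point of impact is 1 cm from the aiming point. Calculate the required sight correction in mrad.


1 mrad subtends 1 cm per 10 m of range, so adj = error_cm / (dist_m / 10) = 1 / (142/10) = 0.07042 mrad

0.07042 mrad


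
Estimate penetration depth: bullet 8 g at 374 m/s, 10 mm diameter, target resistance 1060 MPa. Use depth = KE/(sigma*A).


A = pi*(d/2)^2 = pi*(10/2)^2 = 78.5398 mm^2
E = 0.5*m*v^2 = 0.5*0.008*374^2 = 559.504 J
depth = E/(sigma*A) = 559.504 J / (1060 MPa * 78.5398 mm^2) = 559.504/(1060 * 78.5398) m = 0.00672059 m ≈ 6.721 mm

6.721 mm


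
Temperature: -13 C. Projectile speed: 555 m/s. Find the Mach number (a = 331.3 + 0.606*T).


a = 331.3 + 0.606*(-13) = 323.422 m/s
M = v/a = 555/323.422 = 1.716

1.716


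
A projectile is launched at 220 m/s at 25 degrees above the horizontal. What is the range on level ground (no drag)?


R = v0^2 * sin(2*theta) / g = 220^2 * sin(2*25°) / 9.81 = 3779 m

3779 m


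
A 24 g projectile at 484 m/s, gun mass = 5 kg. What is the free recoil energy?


v_r = m_p*v_p/m_gun = 0.024*484/5 = 2.3232 m/s, E_r = 0.5*m_gun*v_r^2 = 0.5*5*2.3232^2 = 13.49 J

13.49 J


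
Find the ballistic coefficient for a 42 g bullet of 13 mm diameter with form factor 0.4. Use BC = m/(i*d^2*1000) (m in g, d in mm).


BC = m/(i*d^2*1000) = 42/(0.4 * 13^2 * 1000) = 0.0006213

0.0006213


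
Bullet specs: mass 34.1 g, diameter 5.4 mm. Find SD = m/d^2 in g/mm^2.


SD = m/d^2 = 34.1/5.4^2 = 1.169 g/mm^2

1.169 g/mm^2


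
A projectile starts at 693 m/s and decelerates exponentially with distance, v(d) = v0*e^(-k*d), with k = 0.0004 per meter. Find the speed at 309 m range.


v = v0*exp(-k*d) = 693*exp(-0.0004*309) = 612.4 m/s

612.4 m/s


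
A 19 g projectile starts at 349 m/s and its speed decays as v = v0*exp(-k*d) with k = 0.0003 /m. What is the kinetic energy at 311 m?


v = v0*exp(-k*d) = 349*exp(-0.0003*311) = 317.911 m/s
E = 0.5*m*v^2 = 0.5*0.019*317.911^2 = 960.1 J

960.1 J


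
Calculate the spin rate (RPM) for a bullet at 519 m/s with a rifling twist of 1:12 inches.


twist_m = 12*0.0254 = 0.3048 m
spin = v/twist = 519/0.3048 = 1702.756 rev/s
RPM = spin*60 = 1702.756*60 ≈ 102165 RPM

102165 RPM


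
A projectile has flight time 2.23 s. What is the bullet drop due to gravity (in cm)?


drop = 0.5*g*t^2 = 0.5*9.81*2.23^2 = 24.3921 m ≈ 2439 cm

2439 cm


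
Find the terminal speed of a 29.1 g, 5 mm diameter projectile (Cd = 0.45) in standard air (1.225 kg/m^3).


A = pi*(d/2)^2 = pi*(5/2000)^2 = 1.96350e-05 m^2
vt = sqrt(2mg/(Cd*rho*A)) = sqrt(2*0.0291*9.81/(0.45 * 1.225 * 1.96350e-05)) = 229.7 m/s

229.7 m/s


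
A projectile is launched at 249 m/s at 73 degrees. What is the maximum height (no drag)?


H = (v0*sin(theta))^2 / (2g) = (249*sin(73°))^2 / (2*9.81) = 2890 m

2890 m


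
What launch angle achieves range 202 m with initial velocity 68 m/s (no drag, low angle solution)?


sin(2*theta) = R*g/v0^2 = 202*9.81/68^2 = 0.428551, theta = arcsin(0.428551)/2 = 12.69°

12.69 degrees


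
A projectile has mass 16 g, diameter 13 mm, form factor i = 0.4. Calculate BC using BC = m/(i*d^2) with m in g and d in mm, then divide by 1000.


BC = m/(i*d^2*1000) = 16/(0.4 * 13^2 * 1000) = 0.0002367

0.0002367


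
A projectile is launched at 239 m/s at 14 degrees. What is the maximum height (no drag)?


H = (v0*sin(theta))^2 / (2g) = (239*sin(14°))^2 / (2*9.81) = 170.4 m

170.4 m


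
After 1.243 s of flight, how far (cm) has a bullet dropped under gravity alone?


drop = 0.5*g*t^2 = 0.5*9.81*1.243^2 = 7.57847 m ≈ 757.8 cm

757.8 cm


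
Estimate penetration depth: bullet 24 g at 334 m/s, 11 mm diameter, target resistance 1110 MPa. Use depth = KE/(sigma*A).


A = pi*(d/2)^2 = pi*(11/2)^2 = 95.0332 mm^2
E = 0.5*m*v^2 = 0.5*0.024*334^2 = 1338.67 J
depth = E/(sigma*A) = 1338.67 J / (1110 MPa * 95.0332 mm^2) = 1338.67/(1110 * 95.0332) m = 0.0126904 m ≈ 12.69 mm

12.69 mm


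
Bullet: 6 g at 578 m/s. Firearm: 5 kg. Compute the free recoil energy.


v_r = m_p*v_p/m_gun = 0.006*578/5 = 0.6936 m/s, E_r = 0.5*m_gun*v_r^2 = 0.5*5*0.6936^2 = 1.203 J

1.203 J


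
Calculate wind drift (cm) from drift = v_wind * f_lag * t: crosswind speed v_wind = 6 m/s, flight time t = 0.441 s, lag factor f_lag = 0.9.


drift = v_wind * lag * t = 6 * 0.9 * 0.441 = 2.3814 m ≈ 238.1 cm

238.1 cm


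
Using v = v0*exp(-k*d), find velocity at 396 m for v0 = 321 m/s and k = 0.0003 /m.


v = v0*exp(-k*d) = 321*exp(-0.0003*396) = 285 m/s

285 m/s


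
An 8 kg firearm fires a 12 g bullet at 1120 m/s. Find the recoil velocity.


v_recoil = m_p * v_p / m_gun = 0.012 * 1120 / 8 = 1.68 m/s

1.68 m/s


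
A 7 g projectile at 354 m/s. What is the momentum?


p = m*v = 0.007*354 = 2.478 kg·m/s

2.478 kg·m/s


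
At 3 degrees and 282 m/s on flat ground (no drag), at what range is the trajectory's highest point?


R = v0^2*sin(2*theta)/g = 282^2*sin(2*3°)/9.81 = 847.352 m
apex_dist = R/2 = 847.352/2 = 423.7 m

423.7 m


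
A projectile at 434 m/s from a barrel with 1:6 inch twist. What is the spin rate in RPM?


twist_m = 6*0.0254 = 0.1524 m
spin = v/twist = 434/0.1524 = 2847.769 rev/s
RPM = spin*60 = 2847.769*60 ≈ 170866 RPM

170866 RPM


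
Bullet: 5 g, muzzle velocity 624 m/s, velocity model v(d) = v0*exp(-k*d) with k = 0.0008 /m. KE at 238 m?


v = v0*exp(-k*d) = 624*exp(-0.0008*238) = 515.816 m/s
E = 0.5*m*v^2 = 0.5*0.005*515.816^2 = 665.2 J

665.2 J


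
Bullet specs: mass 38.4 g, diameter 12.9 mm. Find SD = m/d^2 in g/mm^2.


SD = m/d^2 = 38.4/12.9^2 = 0.2308 g/mm^2

0.2308 g/mm^2


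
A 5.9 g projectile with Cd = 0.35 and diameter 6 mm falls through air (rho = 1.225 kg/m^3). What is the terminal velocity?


A = pi*(d/2)^2 = pi*(6/2000)^2 = 2.82743e-05 m^2
vt = sqrt(2mg/(Cd*rho*A)) = sqrt(2*0.0059*9.81/(0.35 * 1.225 * 2.82743e-05)) = 97.72 m/s

97.72 m/s


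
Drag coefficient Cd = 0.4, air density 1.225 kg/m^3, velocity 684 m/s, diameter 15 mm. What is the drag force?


A = pi*(d/2)^2 = pi*(15/2000)^2 = 1.76715e-04 m^2
Fd = 0.5*Cd*rho*A*v^2 = 0.5*0.4*1.225*1.76715e-04*684^2 = 20.26 N

20.26 N


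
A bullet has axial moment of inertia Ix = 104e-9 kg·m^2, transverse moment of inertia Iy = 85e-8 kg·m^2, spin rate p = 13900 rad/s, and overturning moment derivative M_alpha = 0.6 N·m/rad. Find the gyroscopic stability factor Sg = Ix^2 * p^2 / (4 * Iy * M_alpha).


Sg = Ix^2 * p^2 / (4 * Iy * M_alpha) = (104e-9)^2 * 13900^2 / (4 * 85e-8 * 0.6) = 1.024

1.024


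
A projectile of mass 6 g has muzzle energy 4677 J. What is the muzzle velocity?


v = sqrt(2*E/m) = sqrt(2*4677/0.006) = 1249 m/s

1249 m/s


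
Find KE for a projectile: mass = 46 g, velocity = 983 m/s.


E = 0.5*m*v^2 = 0.5*0.046*983^2 = 22225 J

22225 J


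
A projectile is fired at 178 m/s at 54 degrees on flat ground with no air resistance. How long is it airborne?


T = 2*v0*sin(theta)/g = 2*178*sin(54°)/9.81 = 29.36 s

29.36 s


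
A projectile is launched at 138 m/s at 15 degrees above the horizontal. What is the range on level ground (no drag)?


R = v0^2 * sin(2*theta) / g = 138^2 * sin(2*15°) / 9.81 = 970.6 m

970.6 m


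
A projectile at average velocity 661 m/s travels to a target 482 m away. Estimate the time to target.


t = d/v = 482/661 = 0.7292 s

0.7292 s


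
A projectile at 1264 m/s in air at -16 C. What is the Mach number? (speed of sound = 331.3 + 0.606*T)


a = 331.3 + 0.606*(-16) = 321.604 m/s
M = v/a = 1264/321.604 = 3.93

3.93


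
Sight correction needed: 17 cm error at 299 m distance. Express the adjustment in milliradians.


1 mrad subtends 1 cm per 10 m of range, so adj = error_cm / (dist_m / 10) = 17 / (299/10) = 0.5686 mrad

0.5686 mrad


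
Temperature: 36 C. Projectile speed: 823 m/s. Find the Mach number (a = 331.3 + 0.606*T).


a = 331.3 + 0.606*(36) = 353.116 m/s
M = v/a = 823/353.116 = 2.331

2.331


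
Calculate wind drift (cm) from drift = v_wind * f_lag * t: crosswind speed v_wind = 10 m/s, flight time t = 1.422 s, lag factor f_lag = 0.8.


drift = v_wind * lag * t = 10 * 0.8 * 1.422 = 11.376 m ≈ 1138 cm

1138 cm


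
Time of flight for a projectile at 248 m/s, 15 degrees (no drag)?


T = 2*v0*sin(theta)/g = 2*248*sin(15°)/9.81 = 13.09 s

13.09 s


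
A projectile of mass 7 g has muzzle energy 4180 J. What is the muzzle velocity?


v = sqrt(2*E/m) = sqrt(2*4180/0.007) = 1093 m/s

1093 m/s


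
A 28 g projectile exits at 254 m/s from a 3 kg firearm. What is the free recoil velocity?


v_recoil = m_p * v_p / m_gun = 0.028 * 254 / 3 = 2.371 m/s

2.371 m/s


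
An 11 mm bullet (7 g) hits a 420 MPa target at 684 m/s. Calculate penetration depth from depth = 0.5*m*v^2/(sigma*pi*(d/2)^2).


A = pi*(d/2)^2 = pi*(11/2)^2 = 95.0332 mm^2
E = 0.5*m*v^2 = 0.5*0.007*684^2 = 1637.5 J
depth = E/(sigma*A) = 1637.5 J / (420 MPa * 95.0332 mm^2) = 1637.5/(420 * 95.0332) m = 0.0410257 m ≈ 41.03 mm

41.03 mm


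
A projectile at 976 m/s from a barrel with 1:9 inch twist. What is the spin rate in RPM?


twist_m = 9*0.0254 = 0.2286 m
spin = v/twist = 976/0.2286 = 4269.466 rev/s
RPM = spin*60 = 4269.466*60 ≈ 256168 RPM

256168 RPM


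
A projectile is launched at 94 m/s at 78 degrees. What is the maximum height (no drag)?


H = (v0*sin(theta))^2 / (2g) = (94*sin(78°))^2 / (2*9.81) = 430.9 m

430.9 m


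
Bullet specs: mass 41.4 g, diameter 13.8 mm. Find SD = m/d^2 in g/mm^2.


SD = m/d^2 = 41.4/13.8^2 = 0.2174 g/mm^2

0.2174 g/mm^2


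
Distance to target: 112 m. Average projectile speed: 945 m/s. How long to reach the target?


t = d/v = 112/945 = 0.1185 s

0.1185 s


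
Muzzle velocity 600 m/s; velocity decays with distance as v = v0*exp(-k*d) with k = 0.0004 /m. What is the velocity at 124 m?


v = v0*exp(-k*d) = 600*exp(-0.0004*124) = 571 m/s

571 m/s


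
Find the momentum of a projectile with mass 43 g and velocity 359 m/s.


p = m*v = 0.043*359 = 15.44 kg·m/s

15.44 kg·m/s


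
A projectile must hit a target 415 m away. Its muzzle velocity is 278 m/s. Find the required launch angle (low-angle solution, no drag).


sin(2*theta) = R*g/v0^2 = 415*9.81/278^2 = 0.0526778, theta = arcsin(0.0526778)/2 = 1.51°

1.51 degrees


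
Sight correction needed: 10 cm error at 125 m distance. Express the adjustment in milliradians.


1 mrad subtends 1 cm per 10 m of range, so adj = error_cm / (dist_m / 10) = 10 / (125/10) = 0.8 mrad

0.8 mrad


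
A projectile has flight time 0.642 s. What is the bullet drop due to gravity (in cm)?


drop = 0.5*g*t^2 = 0.5*9.81*0.642^2 = 2.02166 m ≈ 202.2 cm

202.2 cm


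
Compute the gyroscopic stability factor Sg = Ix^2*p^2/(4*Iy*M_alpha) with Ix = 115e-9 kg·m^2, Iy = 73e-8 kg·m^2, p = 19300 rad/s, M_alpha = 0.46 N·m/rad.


Sg = Ix^2 * p^2 / (4 * Iy * M_alpha) = (115e-9)^2 * 19300^2 / (4 * 73e-8 * 0.46) = 3.667

3.667


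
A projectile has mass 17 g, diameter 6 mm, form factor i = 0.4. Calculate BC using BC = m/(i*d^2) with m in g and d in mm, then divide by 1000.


BC = m/(i*d^2*1000) = 17/(0.4 * 6^2 * 1000) = 0.001181

0.001181


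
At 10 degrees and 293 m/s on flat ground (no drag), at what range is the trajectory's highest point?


R = v0^2*sin(2*theta)/g = 293^2*sin(2*10°)/9.81 = 2993.08 m
apex_dist = R/2 = 2993.08/2 = 1497 m

1497 m


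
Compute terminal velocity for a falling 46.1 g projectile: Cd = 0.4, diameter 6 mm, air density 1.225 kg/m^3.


A = pi*(d/2)^2 = pi*(6/2000)^2 = 2.82743e-05 m^2
vt = sqrt(2mg/(Cd*rho*A)) = sqrt(2*0.0461*9.81/(0.4 * 1.225 * 2.82743e-05)) = 255.5 m/s

255.5 m/s


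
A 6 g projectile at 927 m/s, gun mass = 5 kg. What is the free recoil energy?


v_r = m_p*v_p/m_gun = 0.006*927/5 = 1.1124 m/s, E_r = 0.5*m_gun*v_r^2 = 0.5*5*1.1124^2 = 3.094 J

3.094 J


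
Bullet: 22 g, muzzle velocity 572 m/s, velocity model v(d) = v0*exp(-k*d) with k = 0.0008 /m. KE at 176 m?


v = v0*exp(-k*d) = 572*exp(-0.0008*176) = 496.875 m/s
E = 0.5*m*v^2 = 0.5*0.022*496.875^2 = 2716 J

2716 J
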